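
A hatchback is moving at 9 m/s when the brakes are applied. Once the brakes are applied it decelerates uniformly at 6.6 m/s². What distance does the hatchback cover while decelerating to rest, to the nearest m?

Braking distance ≈ 6 m

Braking distance = v²/(2a) = 9.0000² / (2 × 6.600) = 81.000 / 13.200 = 6.136 m.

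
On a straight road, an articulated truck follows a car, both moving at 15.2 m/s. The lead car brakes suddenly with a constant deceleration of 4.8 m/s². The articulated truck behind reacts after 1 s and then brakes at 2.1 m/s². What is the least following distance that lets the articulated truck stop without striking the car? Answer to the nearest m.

Minimum gap ≈ 46 m

Leader travels v²/(2a_L) = 231.040 / 9.600 = 24.067 m before stopping.
Follower covers v·t_r = 15.2000 × 1 = 15.200 m while reacting, then v²/(2a_F) = 231.040 / 4.200 = 55.010 m while braking, for a total of 15.200 + 55.010 = 70.210 m.
Since a_F ≤ a_L and the follower starts braking later, the follower is never slower than the leader, so the closest approach is when both have stopped.
Minimum gap = 70.210 − 24.067 = 46.143 m.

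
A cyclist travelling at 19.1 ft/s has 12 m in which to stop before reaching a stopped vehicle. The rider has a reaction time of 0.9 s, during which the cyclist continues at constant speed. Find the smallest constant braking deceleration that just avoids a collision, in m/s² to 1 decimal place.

19.1 ft/s × 0.3048 = 5.8217 m/s.
Distance covered during reaction = 5.8217 × 0.9 = 5.240 m.
Distance available for braking: 12 − 5.240 = 6.760 m.
v² = 2a·d ⇒ a = v²/(2d) = 5.8217² / (2 × 6.760) = 33.892 / 13.520 = 2.5068 m/s².

Required deceleration ≈ 2.5 m/s²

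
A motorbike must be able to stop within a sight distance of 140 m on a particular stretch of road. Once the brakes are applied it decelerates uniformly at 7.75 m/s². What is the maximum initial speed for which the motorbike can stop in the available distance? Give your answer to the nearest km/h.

v²/(2a) = d ⇒ v = √(2 × 7.750 × 140) = √2170.00 = 46.5833 m/s.
46.5833 m/s × 3.6 = 167.700 km/h.

Maximum speed ≈ 168 km/h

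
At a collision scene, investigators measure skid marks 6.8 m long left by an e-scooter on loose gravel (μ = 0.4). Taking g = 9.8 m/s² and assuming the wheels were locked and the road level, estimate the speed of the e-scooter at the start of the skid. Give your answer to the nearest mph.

Initial speed ≈ 16 mph

Deceleration a = μg = 0.4 × 9.8 = 3.920 m/s².
v = √(2a·d) = √(2 × 3.920 × 6.8) = √53.312 = 7.3015 m/s.
= 7.3015 ÷ 0.44704 = 16.333 mph.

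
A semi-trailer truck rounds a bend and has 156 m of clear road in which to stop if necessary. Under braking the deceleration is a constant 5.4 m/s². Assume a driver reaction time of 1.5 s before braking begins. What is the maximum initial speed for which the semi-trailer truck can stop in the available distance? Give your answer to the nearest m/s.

Stopping distance: v·t_r + v²/(2a) = 156 with t_r = 1.5 s and a = 5.400 m/s².
So v² + 16.200 v − 1684.80 = 0.
Positive root: v = −a·t_r + √((a·t_r)² + 2a·d) = −8.100 + √(65.610 + 1684.80) = 33.7379 m/s.

Maximum speed ≈ 34 m/s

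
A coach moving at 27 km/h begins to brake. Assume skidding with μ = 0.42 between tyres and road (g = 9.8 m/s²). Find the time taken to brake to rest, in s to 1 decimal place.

27 km/h ÷ 3.6 = 7.5000 m/s.
a = μg = 0.42 × 9.8 = 4.116 m/s².
Braking time = v/a = 7.5000 / 4.116 = 1.822 s.

Braking time ≈ 1.8 s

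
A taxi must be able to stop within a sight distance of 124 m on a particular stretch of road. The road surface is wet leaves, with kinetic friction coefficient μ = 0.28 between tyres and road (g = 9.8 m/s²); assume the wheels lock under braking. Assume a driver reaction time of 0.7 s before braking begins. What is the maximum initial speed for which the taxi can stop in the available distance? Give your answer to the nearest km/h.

Maximum speed ≈ 87 km/h

a = μg = 0.28 × 9.8 = 2.744 m/s².
Stopping distance: v·t_r + v²/(2a) = 124 with t_r = 0.7 s and a = 2.744 m/s².
So v² + 3.842 v − 680.51 = 0.
Positive root: v = −a·t_r + √((a·t_r)² + 2a·d) = −1.921 + √(3.690 + 680.51) = 24.2362 m/s.
24.2362 m/s × 3.6 = 87.250 km/h.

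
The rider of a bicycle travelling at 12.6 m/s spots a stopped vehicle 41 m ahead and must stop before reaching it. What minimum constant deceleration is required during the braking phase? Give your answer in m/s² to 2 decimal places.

Required deceleration ≈ 1.94 m/s²

v² = 2a·d ⇒ a = v²/(2d) = 12.6000² / (2 × 41.000) = 158.760 / 82.000 = 1.9361 m/s².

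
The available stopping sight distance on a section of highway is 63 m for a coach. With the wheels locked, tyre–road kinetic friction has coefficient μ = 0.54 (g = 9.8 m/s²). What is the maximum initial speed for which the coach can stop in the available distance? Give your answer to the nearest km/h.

Maximum speed ≈ 93 km/h

a = μg = 0.54 × 9.8 = 5.292 m/s².
v²/(2a) = d ⇒ v = √(2 × 5.292 × 63) = √666.79 = 25.8223 m/s.
25.8223 m/s × 3.6 = 92.960 km/h.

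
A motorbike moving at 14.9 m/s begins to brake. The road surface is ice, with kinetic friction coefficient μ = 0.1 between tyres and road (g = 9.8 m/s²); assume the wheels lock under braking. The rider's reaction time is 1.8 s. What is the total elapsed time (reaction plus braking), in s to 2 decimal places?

a = μg = 0.1 × 9.8 = 0.980 m/s².
Braking time = v/a = 14.9000 / 0.980 = 15.204 s.
Total = 1.8 + 15.204 = 17.004 s.

Total time ≈ 17.00 s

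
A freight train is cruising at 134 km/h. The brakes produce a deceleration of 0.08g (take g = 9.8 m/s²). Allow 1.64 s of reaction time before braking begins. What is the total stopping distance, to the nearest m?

134 km/h ÷ 3.6 = 37.2222 m/s.
a = 0.08 × 9.8 = 0.784 m/s².
Reaction distance = v·t_r = 37.2222 × 1.64 = 61.044 m.
Braking distance = v²/(2a) = 37.2222² / (2 × 0.784) = 1385.492 / 1.568 = 883.605 m.
Total = 61.044 + 883.605 = 944.649 m.

Total stopping distance ≈ 945 m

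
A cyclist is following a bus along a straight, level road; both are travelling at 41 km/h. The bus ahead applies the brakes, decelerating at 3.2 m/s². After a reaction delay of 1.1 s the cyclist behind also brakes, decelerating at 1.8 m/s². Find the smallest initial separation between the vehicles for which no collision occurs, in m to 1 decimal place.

Minimum gap ≈ 28.3 m

41 km/h ÷ 3.6 = 11.3889 m/s.
Leader travels v²/(2a_L) = 129.707 / 6.400 = 20.267 m before stopping.
Follower covers v·t_r = 11.3889 × 1.1 = 12.528 m while reacting, then v²/(2a_F) = 129.707 / 3.600 = 36.030 m while braking, for a total of 12.528 + 36.030 = 48.558 m.
Since a_F ≤ a_L and the follower starts braking later, the follower is never slower than the leader, so the closest approach is when both have stopped.
Minimum gap = 48.558 − 20.267 = 28.291 m.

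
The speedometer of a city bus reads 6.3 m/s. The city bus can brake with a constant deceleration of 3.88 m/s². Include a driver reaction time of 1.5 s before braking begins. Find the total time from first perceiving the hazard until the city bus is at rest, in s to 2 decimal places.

Total time ≈ 3.12 s

Braking time = v/a = 6.3000 / 3.880 = 1.624 s.
Total = 1.5 + 1.624 = 3.124 s.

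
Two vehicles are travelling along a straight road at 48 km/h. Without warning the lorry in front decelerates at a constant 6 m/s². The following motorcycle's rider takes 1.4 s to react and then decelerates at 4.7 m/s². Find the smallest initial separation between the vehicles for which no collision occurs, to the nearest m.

Minimum gap ≈ 23 m

48 km/h ÷ 3.6 = 13.3333 m/s.
Leader travels v²/(2a_L) = 177.777 / 12.000 = 14.815 m before stopping.
Follower covers v·t_r = 13.3333 × 1.4 = 18.667 m while reacting, then v²/(2a_F) = 177.777 / 9.400 = 18.912 m while braking, for a total of 18.667 + 18.912 = 37.579 m.
Since a_F ≤ a_L and the follower starts braking later, the follower is never slower than the leader, so the closest approach is when both have stopped.
Minimum gap = 37.579 − 14.815 = 22.764 m.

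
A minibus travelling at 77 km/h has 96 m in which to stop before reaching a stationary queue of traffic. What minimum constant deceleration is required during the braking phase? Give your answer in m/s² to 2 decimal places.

77 km/h ÷ 3.6 = 21.3889 m/s.
v² = 2a·d ⇒ a = v²/(2d) = 21.3889² / (2 × 96.000) = 457.485 / 192.000 = 2.3827 m/s².

Required deceleration ≈ 2.38 m/s²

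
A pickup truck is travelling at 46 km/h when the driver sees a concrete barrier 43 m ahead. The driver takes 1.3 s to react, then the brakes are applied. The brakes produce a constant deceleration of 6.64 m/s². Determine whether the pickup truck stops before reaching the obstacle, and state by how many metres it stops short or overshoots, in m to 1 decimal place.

Yes — it stops 14.1 m short of the obstacle

46 km/h ÷ 3.6 = 12.7778 m/s.
Reaction distance = 12.7778 × 1.3 = 16.611 m.
Braking distance = v²/(2a) = 163.272 / 13.280 = 12.295 m.
Total stopping distance = 16.611 + 12.295 = 28.906 m, vs 43 m available — it stops with 43 − 28.906 = 14.094 m to spare.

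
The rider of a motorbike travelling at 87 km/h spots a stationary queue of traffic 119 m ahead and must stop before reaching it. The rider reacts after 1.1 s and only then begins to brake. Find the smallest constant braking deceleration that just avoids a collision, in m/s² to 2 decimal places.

Required deceleration ≈ 3.16 m/s²

87 km/h ÷ 3.6 = 24.1667 m/s.
Distance covered during reaction = 24.1667 × 1.1 = 26.583 m.
Distance available for braking: 119 − 26.583 = 92.417 m.
v² = 2a·d ⇒ a = v²/(2d) = 24.1667² / (2 × 92.417) = 584.029 / 184.834 = 3.1597 m/s².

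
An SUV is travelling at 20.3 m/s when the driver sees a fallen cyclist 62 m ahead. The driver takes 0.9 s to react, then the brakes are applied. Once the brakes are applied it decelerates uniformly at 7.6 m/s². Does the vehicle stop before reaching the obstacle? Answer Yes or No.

Reaction distance = 20.3000 × 0.9 = 18.270 m.
Braking distance = v²/(2a) = 412.090 / 15.200 = 27.111 m.
Total stopping distance = 18.270 + 27.111 = 45.381 m, vs 62 m available — it stops with 62 − 45.381 = 16.619 m to spare.

Yes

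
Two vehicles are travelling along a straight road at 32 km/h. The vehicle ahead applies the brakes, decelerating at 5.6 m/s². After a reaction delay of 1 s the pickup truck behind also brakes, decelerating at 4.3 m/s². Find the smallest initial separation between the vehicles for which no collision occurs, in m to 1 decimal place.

32 km/h ÷ 3.6 = 8.8889 m/s.
Leader travels v²/(2a_L) = 79.013 / 11.200 = 7.055 m before stopping.
Follower covers v·t_r = 8.8889 × 1 = 8.889 m while reacting, then v²/(2a_F) = 79.013 / 8.600 = 9.188 m while braking, for a total of 8.889 + 9.188 = 18.077 m.
Since a_F ≤ a_L and the follower starts braking later, the follower is never slower than the leader, so the closest approach is when both have stopped.
Minimum gap = 18.077 − 7.055 = 11.022 m.

Minimum gap ≈ 11.0 m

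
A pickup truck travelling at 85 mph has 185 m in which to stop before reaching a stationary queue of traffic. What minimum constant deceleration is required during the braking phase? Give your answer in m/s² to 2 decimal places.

Required deceleration ≈ 3.90 m/s²

85 mph × 0.44704 = 37.9984 m/s.
v² = 2a·d ⇒ a = v²/(2d) = 37.9984² / (2 × 185.000) = 1443.878 / 370.000 = 3.9024 m/s².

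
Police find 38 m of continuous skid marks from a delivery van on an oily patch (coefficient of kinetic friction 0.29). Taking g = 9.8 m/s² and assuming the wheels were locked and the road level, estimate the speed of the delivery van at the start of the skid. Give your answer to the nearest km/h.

Deceleration a = μg = 0.29 × 9.8 = 2.842 m/s².
v = √(2a·d) = √(2 × 2.842 × 38) = √215.992 = 14.6967 m/s.
= 14.6967 × 3.6 = 52.908 km/h.

Initial speed ≈ 53 km/h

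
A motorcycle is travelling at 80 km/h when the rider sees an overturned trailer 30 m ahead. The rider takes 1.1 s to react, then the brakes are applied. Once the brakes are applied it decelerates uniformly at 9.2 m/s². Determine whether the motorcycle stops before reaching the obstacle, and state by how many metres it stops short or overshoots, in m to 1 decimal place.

80 km/h ÷ 3.6 = 22.2222 m/s.
Reaction distance = 22.2222 × 1.1 = 24.444 m.
Braking distance = v²/(2a) = 493.826 / 18.400 = 26.838 m.
Total stopping distance = 24.444 + 26.838 = 51.282 m, vs 30 m available — it cannot stop in time and overshoots by 51.282 − 30 = 21.282 m.

No — it overshoots by 21.3 m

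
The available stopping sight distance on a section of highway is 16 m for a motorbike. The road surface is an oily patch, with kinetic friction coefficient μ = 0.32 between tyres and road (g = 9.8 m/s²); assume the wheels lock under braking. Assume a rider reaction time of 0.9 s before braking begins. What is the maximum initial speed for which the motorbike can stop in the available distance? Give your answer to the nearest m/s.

Maximum speed ≈ 8 m/s

a = μg = 0.32 × 9.8 = 3.136 m/s².
Stopping distance: v·t_r + v²/(2a) = 16 with t_r = 0.9 s and a = 3.136 m/s².
So v² + 5.645 v − 100.35 = 0.
Positive root: v = −a·t_r + √((a·t_r)² + 2a·d) = −2.822 + √(7.964 + 100.35) = 7.5854 m/s.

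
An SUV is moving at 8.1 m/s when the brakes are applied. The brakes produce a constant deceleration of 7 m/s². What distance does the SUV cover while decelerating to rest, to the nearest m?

Braking distance = v²/(2a) = 8.1000² / (2 × 7.000) = 65.610 / 14.000 = 4.686 m.

Braking distance ≈ 5 m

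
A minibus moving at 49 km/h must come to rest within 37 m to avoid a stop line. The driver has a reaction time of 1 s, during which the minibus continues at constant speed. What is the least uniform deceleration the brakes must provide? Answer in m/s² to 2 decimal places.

49 km/h ÷ 3.6 = 13.6111 m/s.
Distance covered during reaction = 13.6111 × 1 = 13.611 m.
Distance available for braking: 37 − 13.611 = 23.389 m.
v² = 2a·d ⇒ a = v²/(2d) = 13.6111² / (2 × 23.389) = 185.262 / 46.778 = 3.9605 m/s².

Required deceleration ≈ 3.96 m/s²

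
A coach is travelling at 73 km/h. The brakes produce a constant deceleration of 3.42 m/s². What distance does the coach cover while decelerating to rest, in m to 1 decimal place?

73 km/h ÷ 3.6 = 20.2778 m/s.
Braking distance = v²/(2a) = 20.2778² / (2 × 3.420) = 411.189 / 6.840 = 60.115 m.

Braking distance ≈ 60.1 m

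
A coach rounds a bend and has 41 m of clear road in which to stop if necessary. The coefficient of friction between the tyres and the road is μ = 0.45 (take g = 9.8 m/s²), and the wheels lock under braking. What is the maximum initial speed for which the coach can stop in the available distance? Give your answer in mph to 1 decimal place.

Maximum speed ≈ 42.5 mph

a = μg = 0.45 × 9.8 = 4.410 m/s².
v²/(2a) = d ⇒ v = √(2 × 4.410 × 41) = √361.62 = 19.0163 m/s.
19.0163 m/s ÷ 0.44704 = 42.538 mph.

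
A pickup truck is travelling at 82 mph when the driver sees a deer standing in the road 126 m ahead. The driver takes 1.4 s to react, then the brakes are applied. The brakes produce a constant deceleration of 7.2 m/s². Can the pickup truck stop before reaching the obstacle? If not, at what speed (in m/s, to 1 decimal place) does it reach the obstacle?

No — it strikes the obstacle at 16.4 m/s

82 mph × 0.44704 = 36.6573 m/s.
Reaction distance = 36.6573 × 1.4 = 51.320 m.
Braking distance needed to stop: v²/(2a) = 1343.758 / 14.400 = 93.317 m, so total needed = 51.320 + 93.317 = 144.637 m > 126 m — it cannot stop.
Distance remaining when braking begins: 126 − 51.320 = 74.680 m.
v² = v₀² − 2a·d = 1343.758 − 2 × 7.200 × 74.680 = 268.366 m²/s².
v = √268.366 = 16.382 m/s.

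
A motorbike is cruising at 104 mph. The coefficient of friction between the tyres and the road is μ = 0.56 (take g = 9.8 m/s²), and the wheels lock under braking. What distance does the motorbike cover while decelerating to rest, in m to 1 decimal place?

104 mph × 0.44704 = 46.4922 m/s.
a = μg = 0.56 × 9.8 = 5.488 m/s².
Braking distance = v²/(2a) = 46.4922² / (2 × 5.488) = 2161.525 / 10.976 = 196.932 m.

Braking distance ≈ 196.9 m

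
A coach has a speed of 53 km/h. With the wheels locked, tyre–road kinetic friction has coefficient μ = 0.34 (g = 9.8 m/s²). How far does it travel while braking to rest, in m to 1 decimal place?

53 km/h ÷ 3.6 = 14.7222 m/s.
a = μg = 0.34 × 9.8 = 3.332 m/s².
Braking distance = v²/(2a) = 14.7222² / (2 × 3.332) = 216.743 / 6.664 = 32.524 m.

Braking distance ≈ 32.5 m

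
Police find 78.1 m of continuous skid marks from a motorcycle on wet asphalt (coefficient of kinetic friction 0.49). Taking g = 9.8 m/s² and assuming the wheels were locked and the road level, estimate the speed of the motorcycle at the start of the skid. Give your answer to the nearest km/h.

Deceleration a = μg = 0.49 × 9.8 = 4.802 m/s².
v = √(2a·d) = √(2 × 4.802 × 78.1) = √750.072 = 27.3874 m/s.
= 27.3874 × 3.6 = 98.595 km/h.

Initial speed ≈ 99 km/h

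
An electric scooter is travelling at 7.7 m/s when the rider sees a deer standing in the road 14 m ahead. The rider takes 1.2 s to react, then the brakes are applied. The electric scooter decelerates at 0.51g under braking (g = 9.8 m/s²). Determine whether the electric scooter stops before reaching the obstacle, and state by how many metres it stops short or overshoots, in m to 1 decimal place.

a = 0.51 × 9.8 = 4.998 m/s².
Reaction distance = 7.7000 × 1.2 = 9.240 m.
Braking distance = v²/(2a) = 59.290 / 9.996 = 5.931 m.
Total stopping distance = 9.240 + 5.931 = 15.171 m, vs 14 m available — it cannot stop in time and overshoots by 15.171 − 14 = 1.171 m.

No — it overshoots by 1.2 m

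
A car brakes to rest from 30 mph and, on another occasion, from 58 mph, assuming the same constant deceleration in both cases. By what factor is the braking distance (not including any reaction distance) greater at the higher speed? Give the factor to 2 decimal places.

Factor ≈ 3.74

Braking distance d = v²/(2a), so with a fixed, d ∝ v².
Factor = (58/30)² = 1.9333² = 3.7376.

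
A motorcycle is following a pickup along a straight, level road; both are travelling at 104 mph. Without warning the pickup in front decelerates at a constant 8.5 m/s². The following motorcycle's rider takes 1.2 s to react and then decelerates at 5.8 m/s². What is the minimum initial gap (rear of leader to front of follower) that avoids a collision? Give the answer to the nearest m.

Minimum gap ≈ 115 m

104 mph × 0.44704 = 46.4922 m/s.
Leader travels v²/(2a_L) = 2161.525 / 17.000 = 127.149 m before stopping.
Follower covers v·t_r = 46.4922 × 1.2 = 55.791 m while reacting, then v²/(2a_F) = 2161.525 / 11.600 = 186.338 m while braking, for a total of 55.791 + 186.338 = 242.129 m.
Since a_F ≤ a_L and the follower starts braking later, the follower is never slower than the leader, so the closest approach is when both have stopped.
Minimum gap = 242.129 − 127.149 = 114.980 m.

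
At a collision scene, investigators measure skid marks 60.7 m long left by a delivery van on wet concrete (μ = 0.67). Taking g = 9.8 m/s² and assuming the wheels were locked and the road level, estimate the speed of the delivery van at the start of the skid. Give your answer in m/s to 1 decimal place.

Deceleration a = μg = 0.67 × 9.8 = 6.566 m/s².
v = √(2a·d) = √(2 × 6.566 × 60.7) = √797.112 = 28.2332 m/s.

Initial speed ≈ 28.2 m/s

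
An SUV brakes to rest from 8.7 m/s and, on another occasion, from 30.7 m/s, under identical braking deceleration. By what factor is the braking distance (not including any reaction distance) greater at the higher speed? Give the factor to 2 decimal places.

Factor ≈ 12.45

Braking distance d = v²/(2a), so with a fixed, d ∝ v².
Factor = (30.7/8.7)² = 3.5287² = 12.4517.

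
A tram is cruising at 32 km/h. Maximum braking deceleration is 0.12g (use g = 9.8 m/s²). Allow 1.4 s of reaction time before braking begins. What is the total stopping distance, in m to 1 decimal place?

Total stopping distance ≈ 46.0 m

32 km/h ÷ 3.6 = 8.8889 m/s.
a = 0.12 × 9.8 = 1.176 m/s².
Reaction distance = v·t_r = 8.8889 × 1.4 = 12.444 m.
Braking distance = v²/(2a) = 8.8889² / (2 × 1.176) = 79.013 / 2.352 = 33.594 m.
Total = 12.444 + 33.594 = 46.038 m.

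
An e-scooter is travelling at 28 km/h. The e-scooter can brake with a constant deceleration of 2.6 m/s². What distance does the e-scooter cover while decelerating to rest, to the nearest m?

28 km/h ÷ 3.6 = 7.7778 m/s.
Braking distance = v²/(2a) = 7.7778² / (2 × 2.600) = 60.494 / 5.200 = 11.633 m.

Braking distance ≈ 12 m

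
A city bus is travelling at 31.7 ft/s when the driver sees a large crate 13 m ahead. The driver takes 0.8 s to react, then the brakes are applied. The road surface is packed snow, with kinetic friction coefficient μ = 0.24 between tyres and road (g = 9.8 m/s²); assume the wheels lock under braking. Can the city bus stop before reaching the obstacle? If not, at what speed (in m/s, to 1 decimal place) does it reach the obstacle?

No — it strikes the obstacle at 8.3 m/s

31.7 ft/s × 0.3048 = 9.6622 m/s.
a = μg = 0.24 × 9.8 = 2.352 m/s².
Reaction distance = 9.6622 × 0.8 = 7.730 m.
Braking distance needed to stop: v²/(2a) = 93.358 / 4.704 = 19.847 m, so total needed = 7.730 + 19.847 = 27.577 m > 13 m — it cannot stop.
Distance remaining when braking begins: 13 − 7.730 = 5.270 m.
v² = v₀² − 2a·d = 93.358 − 2 × 2.352 × 5.270 = 68.568 m²/s².
v = √68.568 = 8.281 m/s.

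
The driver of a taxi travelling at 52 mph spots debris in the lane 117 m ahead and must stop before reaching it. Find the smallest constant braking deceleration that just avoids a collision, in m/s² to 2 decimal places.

52 mph × 0.44704 = 23.2461 m/s.
v² = 2a·d ⇒ a = v²/(2d) = 23.2461² / (2 × 117.000) = 540.381 / 234.000 = 2.3093 m/s².

Required deceleration ≈ 2.31 m/s²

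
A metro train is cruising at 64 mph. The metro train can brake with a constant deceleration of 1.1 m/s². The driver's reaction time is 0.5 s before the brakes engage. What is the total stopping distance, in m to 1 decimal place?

64 mph × 0.44704 = 28.6106 m/s.
Reaction distance = v·t_r = 28.6106 × 0.5 = 14.305 m.
Braking distance = v²/(2a) = 28.6106² / (2 × 1.100) = 818.566 / 2.200 = 372.075 m.
Total = 14.305 + 372.075 = 386.380 m.

Total stopping distance ≈ 386.4 m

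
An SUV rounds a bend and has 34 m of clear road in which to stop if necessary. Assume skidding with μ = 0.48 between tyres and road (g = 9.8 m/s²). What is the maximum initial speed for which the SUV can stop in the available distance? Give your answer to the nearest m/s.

Maximum speed ≈ 18 m/s

a = μg = 0.48 × 9.8 = 4.704 m/s².
v²/(2a) = d ⇒ v = √(2 × 4.704 × 34) = √319.87 = 17.8849 m/s.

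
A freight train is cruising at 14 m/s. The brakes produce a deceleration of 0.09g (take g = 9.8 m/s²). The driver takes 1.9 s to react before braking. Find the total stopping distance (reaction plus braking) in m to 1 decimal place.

Total stopping distance ≈ 137.7 m

a = 0.09 × 9.8 = 0.882 m/s².
Reaction distance = v·t_r = 14.0000 × 1.9 = 26.600 m.
Braking distance = v²/(2a) = 14.0000² / (2 × 0.882) = 196.000 / 1.764 = 111.111 m.
Total = 26.600 + 111.111 = 137.711 m.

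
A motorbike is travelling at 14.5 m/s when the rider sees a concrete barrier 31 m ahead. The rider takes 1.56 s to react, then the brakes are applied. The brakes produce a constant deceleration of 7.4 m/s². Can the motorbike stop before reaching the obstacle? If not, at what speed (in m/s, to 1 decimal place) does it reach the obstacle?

Reaction distance = 14.5000 × 1.56 = 22.620 m.
Braking distance needed to stop: v²/(2a) = 210.250 / 14.800 = 14.206 m, so total needed = 22.620 + 14.206 = 36.826 m > 31 m — it cannot stop.
Distance remaining when braking begins: 31 − 22.620 = 8.380 m.
v² = v₀² − 2a·d = 210.250 − 2 × 7.400 × 8.380 = 86.226 m²/s².
v = √86.226 = 9.286 m/s.

No — it strikes the obstacle at 9.3 m/s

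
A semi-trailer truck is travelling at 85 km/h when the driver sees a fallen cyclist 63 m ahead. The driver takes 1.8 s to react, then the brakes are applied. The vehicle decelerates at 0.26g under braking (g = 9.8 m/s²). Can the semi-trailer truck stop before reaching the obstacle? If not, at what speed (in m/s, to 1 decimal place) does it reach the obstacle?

No — it strikes the obstacle at 21.3 m/s

85 km/h ÷ 3.6 = 23.6111 m/s.
a = 0.26 × 9.8 = 2.548 m/s².
Reaction distance = 23.6111 × 1.8 = 42.500 m.
Braking distance needed to stop: v²/(2a) = 557.484 / 5.096 = 109.396 m, so total needed = 42.500 + 109.396 = 151.896 m > 63 m — it cannot stop.
Distance remaining when braking begins: 63 − 42.500 = 20.500 m.
v² = v₀² − 2a·d = 557.484 − 2 × 2.548 × 20.500 = 453.016 m²/s².
v = √453.016 = 21.284 m/s.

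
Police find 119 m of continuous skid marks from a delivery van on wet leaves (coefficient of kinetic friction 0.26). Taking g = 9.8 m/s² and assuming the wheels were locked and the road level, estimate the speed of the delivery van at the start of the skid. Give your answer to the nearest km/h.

Initial speed ≈ 89 km/h

Deceleration a = μg = 0.26 × 9.8 = 2.548 m/s².
v = √(2a·d) = √(2 × 2.548 × 119) = √606.424 = 24.6257 m/s.
= 24.6257 × 3.6 = 88.653 km/h.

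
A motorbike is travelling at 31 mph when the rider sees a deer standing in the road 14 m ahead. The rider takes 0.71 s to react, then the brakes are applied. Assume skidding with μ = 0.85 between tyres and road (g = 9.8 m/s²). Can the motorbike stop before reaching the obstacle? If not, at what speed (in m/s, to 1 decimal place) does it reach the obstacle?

No — it strikes the obstacle at 11.1 m/s

31 mph × 0.44704 = 13.8582 m/s.
a = μg = 0.85 × 9.8 = 8.330 m/s².
Reaction distance = 13.8582 × 0.71 = 9.839 m.
Braking distance needed to stop: v²/(2a) = 192.050 / 16.660 = 11.528 m, so total needed = 9.839 + 11.528 = 21.367 m > 14 m — it cannot stop.
Distance remaining when braking begins: 14 − 9.839 = 4.161 m.
v² = v₀² − 2a·d = 192.050 − 2 × 8.330 × 4.161 = 122.728 m²/s².
v = √122.728 = 11.078 m/s.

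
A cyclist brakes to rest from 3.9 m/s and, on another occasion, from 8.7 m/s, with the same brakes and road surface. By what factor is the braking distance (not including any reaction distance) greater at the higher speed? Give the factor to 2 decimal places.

Braking distance d = v²/(2a), so with a fixed, d ∝ v².
Factor = (8.7/3.9)² = 2.2308² = 4.9765.

Factor ≈ 4.98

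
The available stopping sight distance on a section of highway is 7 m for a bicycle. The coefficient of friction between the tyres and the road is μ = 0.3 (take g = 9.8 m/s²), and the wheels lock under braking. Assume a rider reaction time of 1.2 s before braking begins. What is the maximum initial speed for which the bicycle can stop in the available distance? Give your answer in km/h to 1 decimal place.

a = μg = 0.3 × 9.8 = 2.940 m/s².
Stopping distance: v·t_r + v²/(2a) = 7 with t_r = 1.2 s and a = 2.940 m/s².
So v² + 7.056 v − 41.16 = 0.
Positive root: v = −a·t_r + √((a·t_r)² + 2a·d) = −3.528 + √(12.447 + 41.16) = 3.7937 m/s.
3.7937 m/s × 3.6 = 13.657 km/h.

Maximum speed ≈ 13.7 km/h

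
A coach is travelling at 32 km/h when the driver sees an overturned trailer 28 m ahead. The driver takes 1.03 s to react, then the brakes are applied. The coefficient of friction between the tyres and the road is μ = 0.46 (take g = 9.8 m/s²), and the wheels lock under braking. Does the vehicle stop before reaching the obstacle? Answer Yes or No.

32 km/h ÷ 3.6 = 8.8889 m/s.
a = μg = 0.46 × 9.8 = 4.508 m/s².
Reaction distance = 8.8889 × 1.03 = 9.156 m.
Braking distance = v²/(2a) = 79.013 / 9.016 = 8.764 m.
Total stopping distance = 9.156 + 8.764 = 17.920 m, vs 28 m available — it stops with 28 − 17.920 = 10.080 m to spare.

Yes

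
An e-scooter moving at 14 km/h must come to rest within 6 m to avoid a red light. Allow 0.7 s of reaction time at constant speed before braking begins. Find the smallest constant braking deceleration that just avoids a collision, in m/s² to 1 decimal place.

Required deceleration ≈ 2.3 m/s²

14 km/h ÷ 3.6 = 3.8889 m/s.
Distance covered during reaction = 3.8889 × 0.7 = 2.722 m.
Distance available for braking: 6 − 2.722 = 3.278 m.
v² = 2a·d ⇒ a = v²/(2d) = 3.8889² / (2 × 3.278) = 15.124 / 6.556 = 2.3069 m/s².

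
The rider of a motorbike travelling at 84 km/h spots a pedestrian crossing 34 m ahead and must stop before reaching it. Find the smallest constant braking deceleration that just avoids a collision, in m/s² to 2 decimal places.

84 km/h ÷ 3.6 = 23.3333 m/s.
v² = 2a·d ⇒ a = v²/(2d) = 23.3333² / (2 × 34.000) = 544.443 / 68.000 = 8.0065 m/s².

Required deceleration ≈ 8.01 m/s²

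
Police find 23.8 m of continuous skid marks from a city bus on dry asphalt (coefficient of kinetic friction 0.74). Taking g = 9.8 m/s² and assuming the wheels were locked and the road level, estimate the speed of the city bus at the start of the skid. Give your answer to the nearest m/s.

Initial speed ≈ 19 m/s

Deceleration a = μg = 0.74 × 9.8 = 7.252 m/s².
v = √(2a·d) = √(2 × 7.252 × 23.8) = √345.195 = 18.5794 m/s.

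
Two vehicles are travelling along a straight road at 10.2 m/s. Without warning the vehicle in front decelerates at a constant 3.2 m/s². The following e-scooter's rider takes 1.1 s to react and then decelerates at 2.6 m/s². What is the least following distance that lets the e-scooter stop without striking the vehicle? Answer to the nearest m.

Minimum gap ≈ 15 m

Leader travels v²/(2a_L) = 104.040 / 6.400 = 16.256 m before stopping.
Follower covers v·t_r = 10.2000 × 1.1 = 11.220 m while reacting, then v²/(2a_F) = 104.040 / 5.200 = 20.008 m while braking, for a total of 11.220 + 20.008 = 31.228 m.
Since a_F ≤ a_L and the follower starts braking later, the follower is never slower than the leader, so the closest approach is when both have stopped.
Minimum gap = 31.228 − 16.256 = 14.972 m.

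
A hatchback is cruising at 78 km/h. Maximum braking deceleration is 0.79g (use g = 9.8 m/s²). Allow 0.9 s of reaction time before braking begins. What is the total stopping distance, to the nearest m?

Total stopping distance ≈ 50 m

78 km/h ÷ 3.6 = 21.6667 m/s.
a = 0.79 × 9.8 = 7.742 m/s².
Reaction distance = v·t_r = 21.6667 × 0.9 = 19.500 m.
Braking distance = v²/(2a) = 21.6667² / (2 × 7.742) = 469.446 / 15.484 = 30.318 m.
Total = 19.500 + 30.318 = 49.818 m.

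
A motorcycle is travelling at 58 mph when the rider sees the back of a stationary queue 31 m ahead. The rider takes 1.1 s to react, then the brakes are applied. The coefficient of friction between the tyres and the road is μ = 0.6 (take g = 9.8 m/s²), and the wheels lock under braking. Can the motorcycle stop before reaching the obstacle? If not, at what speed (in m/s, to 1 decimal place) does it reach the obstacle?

No — it strikes the obstacle at 25.4 m/s

58 mph × 0.44704 = 25.9283 m/s.
a = μg = 0.6 × 9.8 = 5.880 m/s².
Reaction distance = 25.9283 × 1.1 = 28.521 m.
Braking distance needed to stop: v²/(2a) = 672.277 / 11.760 = 57.166 m, so total needed = 28.521 + 57.166 = 85.687 m > 31 m — it cannot stop.
Distance remaining when braking begins: 31 − 28.521 = 2.479 m.
v² = v₀² − 2a·d = 672.277 − 2 × 5.880 × 2.479 = 643.124 m²/s².
v = √643.124 = 25.360 m/s.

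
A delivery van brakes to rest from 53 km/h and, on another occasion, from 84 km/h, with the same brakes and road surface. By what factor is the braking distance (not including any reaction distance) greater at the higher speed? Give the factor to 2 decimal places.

Factor ≈ 2.51

Braking distance d = v²/(2a), so with a fixed, d ∝ v².
Factor = (84/53)² = 1.5849² = 2.5119.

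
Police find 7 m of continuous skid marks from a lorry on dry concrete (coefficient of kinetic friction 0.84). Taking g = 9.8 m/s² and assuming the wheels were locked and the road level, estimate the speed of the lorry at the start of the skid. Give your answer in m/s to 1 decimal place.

Deceleration a = μg = 0.84 × 9.8 = 8.232 m/s².
v = √(2a·d) = √(2 × 8.232 × 7) = √115.248 = 10.7354 m/s.

Initial speed ≈ 10.7 m/s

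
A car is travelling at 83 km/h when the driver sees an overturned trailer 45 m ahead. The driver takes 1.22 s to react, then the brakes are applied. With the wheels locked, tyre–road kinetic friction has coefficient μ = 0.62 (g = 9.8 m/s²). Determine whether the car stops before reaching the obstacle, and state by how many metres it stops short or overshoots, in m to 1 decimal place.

83 km/h ÷ 3.6 = 23.0556 m/s.
a = μg = 0.62 × 9.8 = 6.076 m/s².
Reaction distance = 23.0556 × 1.22 = 28.128 m.
Braking distance = v²/(2a) = 531.561 / 12.152 = 43.743 m.
Total stopping distance = 28.128 + 43.743 = 71.871 m, vs 45 m available — it cannot stop in time and overshoots by 71.871 − 45 = 26.871 m.

No — it overshoots by 26.9 m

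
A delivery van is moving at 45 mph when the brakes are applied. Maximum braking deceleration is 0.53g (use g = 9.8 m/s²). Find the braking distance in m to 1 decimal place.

45 mph × 0.44704 = 20.1168 m/s.
a = 0.53 × 9.8 = 5.194 m/s².
Braking distance = v²/(2a) = 20.1168² / (2 × 5.194) = 404.686 / 10.388 = 38.957 m.

Braking distance ≈ 39.0 m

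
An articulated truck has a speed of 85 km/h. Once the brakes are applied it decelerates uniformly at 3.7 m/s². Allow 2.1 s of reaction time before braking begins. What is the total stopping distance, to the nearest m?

Total stopping distance ≈ 125 m

85 km/h ÷ 3.6 = 23.6111 m/s.
Reaction distance = v·t_r = 23.6111 × 2.1 = 49.583 m.
Braking distance = v²/(2a) = 23.6111² / (2 × 3.700) = 557.484 / 7.400 = 75.336 m.
Total = 49.583 + 75.336 = 124.919 m.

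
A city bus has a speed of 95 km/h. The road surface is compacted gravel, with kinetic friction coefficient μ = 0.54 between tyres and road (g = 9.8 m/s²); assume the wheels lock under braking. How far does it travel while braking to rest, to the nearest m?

Braking distance ≈ 66 m

95 km/h ÷ 3.6 = 26.3889 m/s.
a = μg = 0.54 × 9.8 = 5.292 m/s².
Braking distance = v²/(2a) = 26.3889² / (2 × 5.292) = 696.374 / 10.584 = 65.795 m.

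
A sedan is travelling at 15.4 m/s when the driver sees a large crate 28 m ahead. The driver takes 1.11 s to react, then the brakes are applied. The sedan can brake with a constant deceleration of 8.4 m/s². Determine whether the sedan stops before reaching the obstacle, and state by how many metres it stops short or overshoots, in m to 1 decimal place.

No — it overshoots by 3.2 m

Reaction distance = 15.4000 × 1.11 = 17.094 m.
Braking distance = v²/(2a) = 237.160 / 16.800 = 14.117 m.
Total stopping distance = 17.094 + 14.117 = 31.211 m, vs 28 m available — it cannot stop in time and overshoots by 31.211 − 28 = 3.211 m.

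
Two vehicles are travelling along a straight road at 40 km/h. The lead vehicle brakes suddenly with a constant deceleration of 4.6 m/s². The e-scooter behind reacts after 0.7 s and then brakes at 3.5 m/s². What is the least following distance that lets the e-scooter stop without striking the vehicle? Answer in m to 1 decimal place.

40 km/h ÷ 3.6 = 11.1111 m/s.
Leader travels v²/(2a_L) = 123.457 / 9.200 = 13.419 m before stopping.
Follower covers v·t_r = 11.1111 × 0.7 = 7.778 m while reacting, then v²/(2a_F) = 123.457 / 7.000 = 17.637 m while braking, for a total of 7.778 + 17.637 = 25.415 m.
Since a_F ≤ a_L and the follower starts braking later, the follower is never slower than the leader, so the closest approach is when both have stopped.
Minimum gap = 25.415 − 13.419 = 11.996 m.

Minimum gap ≈ 12.0 m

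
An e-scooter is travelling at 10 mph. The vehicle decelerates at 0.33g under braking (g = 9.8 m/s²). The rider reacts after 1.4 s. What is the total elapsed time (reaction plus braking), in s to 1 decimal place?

10 mph × 0.44704 = 4.4704 m/s.
a = 0.33 × 9.8 = 3.234 m/s².
Braking time = v/a = 4.4704 / 3.234 = 1.382 s.
Total = 1.4 + 1.382 = 2.782 s.

Total time ≈ 2.8 s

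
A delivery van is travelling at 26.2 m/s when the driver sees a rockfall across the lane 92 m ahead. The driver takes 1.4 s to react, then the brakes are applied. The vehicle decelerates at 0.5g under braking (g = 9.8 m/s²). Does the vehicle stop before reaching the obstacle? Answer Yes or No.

No

a = 0.5 × 9.8 = 4.900 m/s².
Reaction distance = 26.2000 × 1.4 = 36.680 m.
Braking distance = v²/(2a) = 686.440 / 9.800 = 70.045 m.
Total stopping distance = 36.680 + 70.045 = 106.725 m, vs 92 m available — it cannot stop in time and overshoots by 106.725 − 92 = 14.725 m.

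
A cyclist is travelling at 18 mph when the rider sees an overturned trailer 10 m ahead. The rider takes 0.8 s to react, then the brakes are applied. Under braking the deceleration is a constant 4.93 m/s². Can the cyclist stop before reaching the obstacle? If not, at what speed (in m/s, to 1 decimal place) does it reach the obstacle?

No — it strikes the obstacle at 5.4 m/s

18 mph × 0.44704 = 8.0467 m/s.
Reaction distance = 8.0467 × 0.8 = 6.437 m.
Braking distance needed to stop: v²/(2a) = 64.749 / 9.860 = 6.567 m, so total needed = 6.437 + 6.567 = 13.004 m > 10 m — it cannot stop.
Distance remaining when braking begins: 10 − 6.437 = 3.563 m.
v² = v₀² − 2a·d = 64.749 − 2 × 4.930 × 3.563 = 29.618 m²/s².
v = √29.618 = 5.442 m/s.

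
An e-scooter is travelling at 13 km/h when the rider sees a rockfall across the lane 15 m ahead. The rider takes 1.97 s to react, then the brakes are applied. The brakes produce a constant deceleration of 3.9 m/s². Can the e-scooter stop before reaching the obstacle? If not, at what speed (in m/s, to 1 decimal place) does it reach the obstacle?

Yes — it stops about 6.2 m short of the obstacle, so it never reaches it

13 km/h ÷ 3.6 = 3.6111 m/s.
Reaction distance = 3.6111 × 1.97 = 7.114 m.
Braking distance = v²/(2a) = 13.040 / 7.800 = 1.672 m.
Total stopping distance = 7.114 + 1.672 = 8.786 m, vs 15 m available — it stops with 15 − 8.786 = 6.214 m to spare.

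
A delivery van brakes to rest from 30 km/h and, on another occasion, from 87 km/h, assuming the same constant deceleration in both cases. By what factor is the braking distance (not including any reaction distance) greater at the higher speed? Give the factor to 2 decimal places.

Factor ≈ 8.41

Braking distance d = v²/(2a), so with a fixed, d ∝ v².
Factor = (87/30)² = 2.9000² = 8.4100.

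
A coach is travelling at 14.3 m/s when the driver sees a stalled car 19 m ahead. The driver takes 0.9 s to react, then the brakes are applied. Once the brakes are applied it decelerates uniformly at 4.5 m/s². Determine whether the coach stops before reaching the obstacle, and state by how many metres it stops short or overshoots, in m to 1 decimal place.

No — it overshoots by 16.6 m

Reaction distance = 14.3000 × 0.9 = 12.870 m.
Braking distance = v²/(2a) = 204.490 / 9.000 = 22.721 m.
Total stopping distance = 12.870 + 22.721 = 35.591 m, vs 19 m available — it cannot stop in time and overshoots by 35.591 − 19 = 16.591 m.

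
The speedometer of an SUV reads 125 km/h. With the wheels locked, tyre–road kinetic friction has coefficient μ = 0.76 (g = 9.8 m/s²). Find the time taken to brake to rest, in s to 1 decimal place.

Braking time ≈ 4.7 s

125 km/h ÷ 3.6 = 34.7222 m/s.
a = μg = 0.76 × 9.8 = 7.448 m/s².
Braking time = v/a = 34.7222 / 7.448 = 4.662 s.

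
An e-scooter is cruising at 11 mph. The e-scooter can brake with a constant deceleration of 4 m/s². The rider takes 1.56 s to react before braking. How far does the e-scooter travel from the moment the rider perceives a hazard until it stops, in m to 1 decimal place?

Total stopping distance ≈ 10.7 m

11 mph × 0.44704 = 4.9174 m/s.
Reaction distance = v·t_r = 4.9174 × 1.56 = 7.671 m.
Braking distance = v²/(2a) = 4.9174² / (2 × 4.000) = 24.181 / 8.000 = 3.023 m.
Total = 7.671 + 3.023 = 10.694 m.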